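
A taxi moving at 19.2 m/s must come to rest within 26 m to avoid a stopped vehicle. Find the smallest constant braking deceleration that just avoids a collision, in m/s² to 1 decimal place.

Required deceleration ≈ 7.1 m/s²

v² = 2a·d ⇒ a = v²/(2d) = 19.2000² / (2 × 26.000) = 368.640 / 52.000 = 7.0892 m/s².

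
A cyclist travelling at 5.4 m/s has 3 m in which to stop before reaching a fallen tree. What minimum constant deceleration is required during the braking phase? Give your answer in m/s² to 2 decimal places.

Required deceleration ≈ 4.86 m/s²

v² = 2a·d ⇒ a = v²/(2d) = 5.4000² / (2 × 3.000) = 29.160 / 6.000 = 4.8600 m/s².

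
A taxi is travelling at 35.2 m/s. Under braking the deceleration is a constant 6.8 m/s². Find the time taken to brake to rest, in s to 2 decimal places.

Braking time = v/a = 35.2000 / 6.800 = 5.176 s.

Braking time ≈ 5.18 s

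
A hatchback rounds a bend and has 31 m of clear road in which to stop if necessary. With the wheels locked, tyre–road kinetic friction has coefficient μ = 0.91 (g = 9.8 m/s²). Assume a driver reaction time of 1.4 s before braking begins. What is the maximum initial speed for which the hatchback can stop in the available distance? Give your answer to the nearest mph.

Maximum speed ≈ 32 mph

a = μg = 0.91 × 9.8 = 8.918 m/s².
Stopping distance: v·t_r + v²/(2a) = 31 with t_r = 1.4 s and a = 8.918 m/s².
So v² + 24.970 v − 552.92 = 0.
Positive root: v = −a·t_r + √((a·t_r)² + 2a·d) = −12.485 + √(155.875 + 552.92) = 14.1382 m/s.
14.1382 m/s ÷ 0.44704 = 31.626 mph.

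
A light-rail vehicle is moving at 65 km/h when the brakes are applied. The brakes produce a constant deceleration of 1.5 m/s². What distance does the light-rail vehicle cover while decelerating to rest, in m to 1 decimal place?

65 km/h ÷ 3.6 = 18.0556 m/s.
Braking distance = v²/(2a) = 18.0556² / (2 × 1.500) = 326.005 / 3.000 = 108.668 m.

Braking distance ≈ 108.7 m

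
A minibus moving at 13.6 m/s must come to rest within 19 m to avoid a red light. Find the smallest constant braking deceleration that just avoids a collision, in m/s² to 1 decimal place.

Required deceleration ≈ 4.9 m/s²

v² = 2a·d ⇒ a = v²/(2d) = 13.6000² / (2 × 19.000) = 184.960 / 38.000 = 4.8674 m/s².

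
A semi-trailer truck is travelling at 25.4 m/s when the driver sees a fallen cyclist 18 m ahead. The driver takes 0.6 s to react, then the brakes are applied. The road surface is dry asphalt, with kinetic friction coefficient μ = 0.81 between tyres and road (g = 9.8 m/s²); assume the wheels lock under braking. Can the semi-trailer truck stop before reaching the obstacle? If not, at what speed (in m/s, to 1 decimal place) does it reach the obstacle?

a = μg = 0.81 × 9.8 = 7.938 m/s².
Reaction distance = 25.4000 × 0.6 = 15.240 m.
Braking distance needed to stop: v²/(2a) = 645.160 / 15.876 = 40.637 m, so total needed = 15.240 + 40.637 = 55.877 m > 18 m — it cannot stop.
Distance remaining when braking begins: 18 − 15.240 = 2.760 m.
v² = v₀² − 2a·d = 645.160 − 2 × 7.938 × 2.760 = 601.342 m²/s².
v = √601.342 = 24.522 m/s.

No — it strikes the obstacle at 24.5 m/s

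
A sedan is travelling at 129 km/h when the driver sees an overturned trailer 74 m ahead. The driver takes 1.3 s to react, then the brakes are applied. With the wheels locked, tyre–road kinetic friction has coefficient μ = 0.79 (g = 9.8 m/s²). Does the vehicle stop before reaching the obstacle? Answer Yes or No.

129 km/h ÷ 3.6 = 35.8333 m/s.
a = μg = 0.79 × 9.8 = 7.742 m/s².
Reaction distance = 35.8333 × 1.3 = 46.583 m.
Braking distance = v²/(2a) = 1284.025 / 15.484 = 82.926 m.
Total stopping distance = 46.583 + 82.926 = 129.509 m, vs 74 m available — it cannot stop in time and overshoots by 129.509 − 74 = 55.509 m.

No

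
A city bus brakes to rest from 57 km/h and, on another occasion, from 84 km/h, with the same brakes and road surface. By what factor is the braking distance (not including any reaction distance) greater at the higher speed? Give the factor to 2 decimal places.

Factor ≈ 2.17

Braking distance d = v²/(2a), so with a fixed, d ∝ v².
Factor = (84/57)² = 1.4737² = 2.1718.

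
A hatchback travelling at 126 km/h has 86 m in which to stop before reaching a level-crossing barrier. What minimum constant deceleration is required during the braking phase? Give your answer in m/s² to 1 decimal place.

Required deceleration ≈ 7.1 m/s²

126 km/h ÷ 3.6 = 35.0000 m/s.
v² = 2a·d ⇒ a = v²/(2d) = 35.0000² / (2 × 86.000) = 1225.000 / 172.000 = 7.1221 m/s².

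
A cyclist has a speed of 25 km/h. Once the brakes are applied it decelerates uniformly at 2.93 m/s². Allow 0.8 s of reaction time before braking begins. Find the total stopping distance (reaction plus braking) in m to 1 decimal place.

25 km/h ÷ 3.6 = 6.9444 m/s.
Reaction distance = v·t_r = 6.9444 × 0.8 = 5.556 m.
Braking distance = v²/(2a) = 6.9444² / (2 × 2.930) = 48.225 / 5.860 = 8.230 m.
Total = 5.556 + 8.230 = 13.786 m.

Total stopping distance ≈ 13.8 m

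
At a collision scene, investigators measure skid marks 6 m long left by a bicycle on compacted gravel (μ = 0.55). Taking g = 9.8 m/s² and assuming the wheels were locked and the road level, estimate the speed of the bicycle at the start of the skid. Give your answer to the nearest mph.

Initial speed ≈ 18 mph

Deceleration a = μg = 0.55 × 9.8 = 5.390 m/s².
v = √(2a·d) = √(2 × 5.390 × 6) = √64.680 = 8.0424 m/s.
= 8.0424 ÷ 0.44704 = 17.990 mph.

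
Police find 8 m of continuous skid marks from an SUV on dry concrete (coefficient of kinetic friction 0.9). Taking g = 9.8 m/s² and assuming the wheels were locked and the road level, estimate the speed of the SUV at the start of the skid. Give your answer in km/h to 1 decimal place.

Deceleration a = μg = 0.9 × 9.8 = 8.820 m/s².
v = √(2a·d) = √(2 × 8.820 × 8) = √141.120 = 11.8794 m/s.
= 11.8794 × 3.6 = 42.766 km/h.

Initial speed ≈ 42.8 km/h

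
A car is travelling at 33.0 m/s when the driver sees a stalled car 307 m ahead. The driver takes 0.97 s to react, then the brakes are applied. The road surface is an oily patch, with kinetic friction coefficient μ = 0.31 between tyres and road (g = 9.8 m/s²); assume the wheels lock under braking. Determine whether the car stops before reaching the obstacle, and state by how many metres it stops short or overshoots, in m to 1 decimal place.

Yes — it stops 95.8 m short of the obstacle

a = μg = 0.31 × 9.8 = 3.038 m/s².
Reaction distance = 33.0000 × 0.97 = 32.010 m.
Braking distance = v²/(2a) = 1089.000 / 6.076 = 179.230 m.
Total stopping distance = 32.010 + 179.230 = 211.240 m, vs 307 m available — it stops with 307 − 211.240 = 95.760 m to spare.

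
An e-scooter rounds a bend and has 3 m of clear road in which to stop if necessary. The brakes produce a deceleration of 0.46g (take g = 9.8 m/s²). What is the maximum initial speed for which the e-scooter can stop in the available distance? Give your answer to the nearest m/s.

a = 0.46 × 9.8 = 4.508 m/s².
v²/(2a) = d ⇒ v = √(2 × 4.508 × 3) = √27.05 = 5.2010 m/s.

Maximum speed ≈ 5 m/s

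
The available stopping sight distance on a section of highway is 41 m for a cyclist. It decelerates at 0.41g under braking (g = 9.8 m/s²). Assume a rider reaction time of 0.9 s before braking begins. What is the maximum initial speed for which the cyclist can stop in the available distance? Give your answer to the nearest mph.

a = 0.41 × 9.8 = 4.018 m/s².
Stopping distance: v·t_r + v²/(2a) = 41 with t_r = 0.9 s and a = 4.018 m/s².
So v² + 7.232 v − 329.48 = 0.
Positive root: v = −a·t_r + √((a·t_r)² + 2a·d) = −3.616 + √(13.075 + 329.48) = 14.8922 m/s.
14.8922 m/s ÷ 0.44704 = 33.313 mph.

Maximum speed ≈ 33 mph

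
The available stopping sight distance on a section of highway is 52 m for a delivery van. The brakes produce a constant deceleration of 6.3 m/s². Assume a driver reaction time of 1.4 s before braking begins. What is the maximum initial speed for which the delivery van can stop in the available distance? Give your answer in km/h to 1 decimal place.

Maximum speed ≈ 65.7 km/h

Stopping distance: v·t_r + v²/(2a) = 52 with t_r = 1.4 s and a = 6.300 m/s².
So v² + 17.640 v − 655.20 = 0.
Positive root: v = −a·t_r + √((a·t_r)² + 2a·d) = −8.820 + √(77.792 + 655.20) = 18.2538 m/s.
18.2538 m/s × 3.6 = 65.714 km/h.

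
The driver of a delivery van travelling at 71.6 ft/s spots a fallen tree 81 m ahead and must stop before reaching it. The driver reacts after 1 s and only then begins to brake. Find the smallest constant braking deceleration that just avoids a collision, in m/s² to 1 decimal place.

Required deceleration ≈ 4.0 m/s²

71.6 ft/s × 0.3048 = 21.8237 m/s.
Distance covered during reaction = 21.8237 × 1 = 21.824 m.
Distance available for braking: 81 − 21.824 = 59.176 m.
v² = 2a·d ⇒ a = v²/(2d) = 21.8237² / (2 × 59.176) = 476.274 / 118.352 = 4.0242 m/s².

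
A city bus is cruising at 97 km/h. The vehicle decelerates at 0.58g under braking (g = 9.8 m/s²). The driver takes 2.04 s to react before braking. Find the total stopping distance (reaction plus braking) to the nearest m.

97 km/h ÷ 3.6 = 26.9444 m/s.
a = 0.58 × 9.8 = 5.684 m/s².
Reaction distance = v·t_r = 26.9444 × 2.04 = 54.967 m.
Braking distance = v²/(2a) = 26.9444² / (2 × 5.684) = 726.001 / 11.368 = 63.864 m.
Total = 54.967 + 63.864 = 118.831 m.

Total stopping distance ≈ 119 m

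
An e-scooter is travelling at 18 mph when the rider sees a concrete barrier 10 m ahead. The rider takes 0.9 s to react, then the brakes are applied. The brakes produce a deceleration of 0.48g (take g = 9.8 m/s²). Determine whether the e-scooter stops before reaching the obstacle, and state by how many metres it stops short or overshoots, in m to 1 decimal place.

No — it overshoots by 4.1 m

18 mph × 0.44704 = 8.0467 m/s.
a = 0.48 × 9.8 = 4.704 m/s².
Reaction distance = 8.0467 × 0.9 = 7.242 m.
Braking distance = v²/(2a) = 64.749 / 9.408 = 6.882 m.
Total stopping distance = 7.242 + 6.882 = 14.124 m, vs 10 m available — it cannot stop in time and overshoots by 14.124 − 10 = 4.124 m.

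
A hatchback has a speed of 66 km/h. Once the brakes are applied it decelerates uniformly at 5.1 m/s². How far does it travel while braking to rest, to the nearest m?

Braking distance ≈ 33 m

66 km/h ÷ 3.6 = 18.3333 m/s.
Braking distance = v²/(2a) = 18.3333² / (2 × 5.100) = 336.110 / 10.200 = 32.952 m.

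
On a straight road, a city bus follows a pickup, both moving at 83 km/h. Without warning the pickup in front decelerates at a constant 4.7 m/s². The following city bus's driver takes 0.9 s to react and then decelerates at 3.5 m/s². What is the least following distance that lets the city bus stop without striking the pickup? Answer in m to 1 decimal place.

83 km/h ÷ 3.6 = 23.0556 m/s.
Leader travels v²/(2a_L) = 531.561 / 9.400 = 56.549 m before stopping.
Follower covers v·t_r = 23.0556 × 0.9 = 20.750 m while reacting, then v²/(2a_F) = 531.561 / 7.000 = 75.937 m while braking, for a total of 20.750 + 75.937 = 96.687 m.
Since a_F ≤ a_L and the follower starts braking later, the follower is never slower than the leader, so the closest approach is when both have stopped.
Minimum gap = 96.687 − 56.549 = 40.138 m.

Minimum gap ≈ 40.1 m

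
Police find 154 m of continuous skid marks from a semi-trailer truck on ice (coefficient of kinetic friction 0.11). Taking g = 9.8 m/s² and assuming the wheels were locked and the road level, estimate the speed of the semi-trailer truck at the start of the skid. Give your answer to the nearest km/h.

Deceleration a = μg = 0.11 × 9.8 = 1.078 m/s².
v = √(2a·d) = √(2 × 1.078 × 154) = √332.024 = 18.2215 m/s.
= 18.2215 × 3.6 = 65.597 km/h.

Initial speed ≈ 66 km/h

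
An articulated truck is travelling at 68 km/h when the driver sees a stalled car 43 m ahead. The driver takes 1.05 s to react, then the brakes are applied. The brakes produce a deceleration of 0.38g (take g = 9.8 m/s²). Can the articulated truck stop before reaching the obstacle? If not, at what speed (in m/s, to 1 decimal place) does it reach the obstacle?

68 km/h ÷ 3.6 = 18.8889 m/s.
a = 0.38 × 9.8 = 3.724 m/s².
Reaction distance = 18.8889 × 1.05 = 19.833 m.
Braking distance needed to stop: v²/(2a) = 356.791 / 7.448 = 47.904 m, so total needed = 19.833 + 47.904 = 67.737 m > 43 m — it cannot stop.
Distance remaining when braking begins: 43 − 19.833 = 23.167 m.
v² = v₀² − 2a·d = 356.791 − 2 × 3.724 × 23.167 = 184.243 m²/s².
v = √184.243 = 13.574 m/s.

No — it strikes the obstacle at 13.6 m/s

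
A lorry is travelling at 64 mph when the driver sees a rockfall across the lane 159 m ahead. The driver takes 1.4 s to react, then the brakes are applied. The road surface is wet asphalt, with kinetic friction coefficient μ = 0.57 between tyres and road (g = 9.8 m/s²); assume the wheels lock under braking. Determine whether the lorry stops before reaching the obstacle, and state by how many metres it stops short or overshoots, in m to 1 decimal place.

Yes — it stops 45.7 m short of the obstacle

64 mph × 0.44704 = 28.6106 m/s.
a = μg = 0.57 × 9.8 = 5.586 m/s².
Reaction distance = 28.6106 × 1.4 = 40.055 m.
Braking distance = v²/(2a) = 818.566 / 11.172 = 73.269 m.
Total stopping distance = 40.055 + 73.269 = 113.324 m, vs 159 m available — it stops with 159 − 113.324 = 45.676 m to spare.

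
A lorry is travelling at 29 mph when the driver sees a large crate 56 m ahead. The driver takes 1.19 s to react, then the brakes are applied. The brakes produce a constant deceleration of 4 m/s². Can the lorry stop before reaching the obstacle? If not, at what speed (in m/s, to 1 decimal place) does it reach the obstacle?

Yes — it stops about 19.6 m short of the obstacle, so it never reaches it

29 mph × 0.44704 = 12.9642 m/s.
Reaction distance = 12.9642 × 1.19 = 15.427 m.
Braking distance = v²/(2a) = 168.070 / 8.000 = 21.009 m.
Total stopping distance = 15.427 + 21.009 = 36.436 m, vs 56 m available — it stops with 56 − 36.436 = 19.564 m to spare.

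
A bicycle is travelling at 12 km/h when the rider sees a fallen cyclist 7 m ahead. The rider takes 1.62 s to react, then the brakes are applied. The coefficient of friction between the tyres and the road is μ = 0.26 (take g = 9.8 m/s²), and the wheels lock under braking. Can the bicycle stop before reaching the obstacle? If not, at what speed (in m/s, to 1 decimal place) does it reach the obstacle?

No — it strikes the obstacle at 1.7 m/s

12 km/h ÷ 3.6 = 3.3333 m/s.
a = μg = 0.26 × 9.8 = 2.548 m/s².
Reaction distance = 3.3333 × 1.62 = 5.400 m.
Braking distance needed to stop: v²/(2a) = 11.111 / 5.096 = 2.180 m, so total needed = 5.400 + 2.180 = 7.580 m > 7 m — it cannot stop.
Distance remaining when braking begins: 7 − 5.400 = 1.600 m.
v² = v₀² − 2a·d = 11.111 − 2 × 2.548 × 1.600 = 2.957 m²/s².
v = √2.957 = 1.720 m/s.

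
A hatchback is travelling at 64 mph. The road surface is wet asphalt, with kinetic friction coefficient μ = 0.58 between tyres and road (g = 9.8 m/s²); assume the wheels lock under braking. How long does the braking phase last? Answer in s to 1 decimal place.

Braking time ≈ 5.0 s

64 mph × 0.44704 = 28.6106 m/s.
a = μg = 0.58 × 9.8 = 5.684 m/s².
Braking time = v/a = 28.6106 / 5.684 = 5.034 s.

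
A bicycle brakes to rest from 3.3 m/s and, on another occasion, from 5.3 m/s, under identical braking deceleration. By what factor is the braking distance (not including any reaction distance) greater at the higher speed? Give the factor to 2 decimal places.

Factor ≈ 2.58

Braking distance d = v²/(2a), so with a fixed, d ∝ v².
Factor = (5.3/3.3)² = 1.6061² = 2.5796.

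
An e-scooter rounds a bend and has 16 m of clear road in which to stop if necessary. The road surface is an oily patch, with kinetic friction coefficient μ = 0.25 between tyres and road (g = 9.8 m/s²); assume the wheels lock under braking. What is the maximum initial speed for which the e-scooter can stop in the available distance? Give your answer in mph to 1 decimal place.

a = μg = 0.25 × 9.8 = 2.450 m/s².
v²/(2a) = d ⇒ v = √(2 × 2.450 × 16) = √78.40 = 8.8544 m/s.
8.8544 m/s ÷ 0.44704 = 19.807 mph.

Maximum speed ≈ 19.8 mph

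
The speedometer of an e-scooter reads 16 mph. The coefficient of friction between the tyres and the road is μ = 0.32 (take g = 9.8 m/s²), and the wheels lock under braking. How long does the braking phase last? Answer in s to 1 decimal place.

16 mph × 0.44704 = 7.1526 m/s.
a = μg = 0.32 × 9.8 = 3.136 m/s².
Braking time = v/a = 7.1526 / 3.136 = 2.281 s.

Braking time ≈ 2.3 s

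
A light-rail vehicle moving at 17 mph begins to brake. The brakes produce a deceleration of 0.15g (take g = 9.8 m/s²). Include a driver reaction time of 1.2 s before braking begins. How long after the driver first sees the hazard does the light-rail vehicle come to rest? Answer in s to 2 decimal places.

17 mph × 0.44704 = 7.5997 m/s.
a = 0.15 × 9.8 = 1.470 m/s².
Braking time = v/a = 7.5997 / 1.470 = 5.170 s.
Total = 1.2 + 5.170 = 6.370 s.

Total time ≈ 6.37 s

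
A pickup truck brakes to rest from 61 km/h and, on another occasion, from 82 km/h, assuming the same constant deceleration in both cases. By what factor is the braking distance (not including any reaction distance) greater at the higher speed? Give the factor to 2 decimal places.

Factor ≈ 1.81

Braking distance d = v²/(2a), so with a fixed, d ∝ v².
Factor = (82/61)² = 1.3443² = 1.8071.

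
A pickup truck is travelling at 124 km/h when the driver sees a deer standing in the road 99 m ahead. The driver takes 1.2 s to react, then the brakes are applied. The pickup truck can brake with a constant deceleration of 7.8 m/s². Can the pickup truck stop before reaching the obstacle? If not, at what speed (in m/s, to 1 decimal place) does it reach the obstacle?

No — it strikes the obstacle at 16.9 m/s

124 km/h ÷ 3.6 = 34.4444 m/s.
Reaction distance = 34.4444 × 1.2 = 41.333 m.
Braking distance needed to stop: v²/(2a) = 1186.417 / 15.600 = 76.052 m, so total needed = 41.333 + 76.052 = 117.385 m > 99 m — it cannot stop.
Distance remaining when braking begins: 99 − 41.333 = 57.667 m.
v² = v₀² − 2a·d = 1186.417 − 2 × 7.800 × 57.667 = 286.812 m²/s².
v = √286.812 = 16.936 m/s.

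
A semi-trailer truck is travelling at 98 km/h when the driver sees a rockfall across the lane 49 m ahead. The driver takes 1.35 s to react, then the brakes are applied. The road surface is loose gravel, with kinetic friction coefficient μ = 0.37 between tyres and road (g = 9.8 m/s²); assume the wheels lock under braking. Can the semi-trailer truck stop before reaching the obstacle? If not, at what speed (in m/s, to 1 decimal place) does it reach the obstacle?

No — it strikes the obstacle at 25.5 m/s

98 km/h ÷ 3.6 = 27.2222 m/s.
a = μg = 0.37 × 9.8 = 3.626 m/s².
Reaction distance = 27.2222 × 1.35 = 36.750 m.
Braking distance needed to stop: v²/(2a) = 741.048 / 7.252 = 102.185 m, so total needed = 36.750 + 102.185 = 138.935 m > 49 m — it cannot stop.
Distance remaining when braking begins: 49 − 36.750 = 12.250 m.
v² = v₀² − 2a·d = 741.048 − 2 × 3.626 × 12.250 = 652.211 m²/s².
v = √652.211 = 25.538 m/s.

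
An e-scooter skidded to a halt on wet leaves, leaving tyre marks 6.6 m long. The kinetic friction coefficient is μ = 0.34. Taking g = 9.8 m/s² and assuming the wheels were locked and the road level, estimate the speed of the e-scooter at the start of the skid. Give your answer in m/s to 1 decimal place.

Initial speed ≈ 6.6 m/s

Deceleration a = μg = 0.34 × 9.8 = 3.332 m/s².
v = √(2a·d) = √(2 × 3.332 × 6.6) = √43.982 = 6.6319 m/s.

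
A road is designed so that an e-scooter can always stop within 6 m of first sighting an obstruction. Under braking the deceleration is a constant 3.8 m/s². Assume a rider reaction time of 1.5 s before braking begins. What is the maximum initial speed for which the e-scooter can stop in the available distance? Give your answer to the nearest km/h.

Stopping distance: v·t_r + v²/(2a) = 6 with t_r = 1.5 s and a = 3.800 m/s².
So v² + 11.400 v − 45.60 = 0.
Positive root: v = −a·t_r + √((a·t_r)² + 2a·d) = −5.700 + √(32.490 + 45.60) = 3.1369 m/s.
3.1369 m/s × 3.6 = 11.293 km/h.

Maximum speed ≈ 11 km/h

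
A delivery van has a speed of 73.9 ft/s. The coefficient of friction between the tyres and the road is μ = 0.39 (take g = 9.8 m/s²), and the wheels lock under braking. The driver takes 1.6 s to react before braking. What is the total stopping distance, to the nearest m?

73.9 ft/s × 0.3048 = 22.5247 m/s.
a = μg = 0.39 × 9.8 = 3.822 m/s².
Reaction distance = v·t_r = 22.5247 × 1.6 = 36.040 m.
Braking distance = v²/(2a) = 22.5247² / (2 × 3.822) = 507.362 / 7.644 = 66.374 m.
Total = 36.040 + 66.374 = 102.414 m.

Total stopping distance ≈ 102 m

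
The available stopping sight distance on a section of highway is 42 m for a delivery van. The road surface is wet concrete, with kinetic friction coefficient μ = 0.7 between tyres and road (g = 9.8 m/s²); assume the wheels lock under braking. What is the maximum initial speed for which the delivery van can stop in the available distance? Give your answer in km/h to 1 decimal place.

Maximum speed ≈ 86.4 km/h

a = μg = 0.7 × 9.8 = 6.860 m/s².
v²/(2a) = d ⇒ v = √(2 × 6.860 × 42) = √576.24 = 24.0050 m/s.
24.0050 m/s × 3.6 = 86.418 km/h.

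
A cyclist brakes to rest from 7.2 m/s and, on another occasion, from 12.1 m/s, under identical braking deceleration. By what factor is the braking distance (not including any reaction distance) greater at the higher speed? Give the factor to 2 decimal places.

Braking distance d = v²/(2a), so with a fixed, d ∝ v².
Factor = (12.1/7.2)² = 1.6806² = 2.8244.

Factor ≈ 2.82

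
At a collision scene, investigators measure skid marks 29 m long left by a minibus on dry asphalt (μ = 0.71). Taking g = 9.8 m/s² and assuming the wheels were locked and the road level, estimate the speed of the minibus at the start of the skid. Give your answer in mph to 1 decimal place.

Deceleration a = μg = 0.71 × 9.8 = 6.958 m/s².
v = √(2a·d) = √(2 × 6.958 × 29) = √403.564 = 20.0889 m/s.
= 20.0889 ÷ 0.44704 = 44.938 mph.

Initial speed ≈ 44.9 mph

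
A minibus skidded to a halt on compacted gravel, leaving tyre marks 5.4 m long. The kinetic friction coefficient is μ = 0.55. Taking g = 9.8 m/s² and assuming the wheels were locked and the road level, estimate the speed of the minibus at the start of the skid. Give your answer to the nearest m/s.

Deceleration a = μg = 0.55 × 9.8 = 5.390 m/s².
v = √(2a·d) = √(2 × 5.390 × 5.4) = √58.212 = 7.6297 m/s.

Initial speed ≈ 8 m/s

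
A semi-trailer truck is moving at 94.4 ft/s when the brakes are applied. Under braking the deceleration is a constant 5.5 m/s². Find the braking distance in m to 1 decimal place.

94.4 ft/s × 0.3048 = 28.7731 m/s.
Braking distance = v²/(2a) = 28.7731² / (2 × 5.500) = 827.891 / 11.000 = 75.263 m.

Braking distance ≈ 75.3 m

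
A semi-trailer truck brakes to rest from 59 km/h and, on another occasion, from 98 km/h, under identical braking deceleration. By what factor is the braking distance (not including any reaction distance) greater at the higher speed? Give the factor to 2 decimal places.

Factor ≈ 2.76

Braking distance d = v²/(2a), so with a fixed, d ∝ v².
Factor = (98/59)² = 1.6610² = 2.7589.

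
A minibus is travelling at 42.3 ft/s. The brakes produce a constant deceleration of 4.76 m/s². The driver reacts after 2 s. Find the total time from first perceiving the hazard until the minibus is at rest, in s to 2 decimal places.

42.3 ft/s × 0.3048 = 12.8930 m/s.
Braking time = v/a = 12.8930 / 4.760 = 2.709 s.
Total = 2 + 2.709 = 4.709 s.

Total time ≈ 4.71 s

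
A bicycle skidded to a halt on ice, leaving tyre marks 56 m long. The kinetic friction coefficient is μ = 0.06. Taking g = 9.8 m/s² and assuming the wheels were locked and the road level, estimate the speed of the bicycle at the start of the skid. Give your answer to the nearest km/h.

Deceleration a = μg = 0.06 × 9.8 = 0.588 m/s².
v = √(2a·d) = √(2 × 0.588 × 56) = √65.856 = 8.1152 m/s.
= 8.1152 × 3.6 = 29.215 km/h.

Initial speed ≈ 29 km/h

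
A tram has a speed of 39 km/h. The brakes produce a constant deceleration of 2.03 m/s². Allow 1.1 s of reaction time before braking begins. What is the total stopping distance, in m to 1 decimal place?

Total stopping distance ≈ 40.8 m

39 km/h ÷ 3.6 = 10.8333 m/s.
Reaction distance = v·t_r = 10.8333 × 1.1 = 11.917 m.
Braking distance = v²/(2a) = 10.8333² / (2 × 2.030) = 117.360 / 4.060 = 28.906 m.
Total = 11.917 + 28.906 = 40.823 m.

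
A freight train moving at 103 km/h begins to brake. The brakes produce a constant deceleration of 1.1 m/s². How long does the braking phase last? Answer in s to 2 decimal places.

Braking time ≈ 26.01 s

103 km/h ÷ 3.6 = 28.6111 m/s.
Braking time = v/a = 28.6111 / 1.100 = 26.010 s.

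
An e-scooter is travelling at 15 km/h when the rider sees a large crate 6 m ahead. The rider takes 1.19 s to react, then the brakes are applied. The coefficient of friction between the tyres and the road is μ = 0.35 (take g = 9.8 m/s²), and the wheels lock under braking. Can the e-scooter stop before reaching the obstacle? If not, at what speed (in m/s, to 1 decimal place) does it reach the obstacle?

15 km/h ÷ 3.6 = 4.1667 m/s.
a = μg = 0.35 × 9.8 = 3.430 m/s².
Reaction distance = 4.1667 × 1.19 = 4.958 m.
Braking distance needed to stop: v²/(2a) = 17.361 / 6.860 = 2.531 m, so total needed = 4.958 + 2.531 = 7.489 m > 6 m — it cannot stop.
Distance remaining when braking begins: 6 − 4.958 = 1.042 m.
v² = v₀² − 2a·d = 17.361 − 2 × 3.430 × 1.042 = 10.213 m²/s².
v = √10.213 = 3.196 m/s.

No — it strikes the obstacle at 3.2 m/s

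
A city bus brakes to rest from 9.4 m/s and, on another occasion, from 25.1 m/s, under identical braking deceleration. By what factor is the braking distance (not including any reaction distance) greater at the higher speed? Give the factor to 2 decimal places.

Factor ≈ 7.13

Braking distance d = v²/(2a), so with a fixed, d ∝ v².
Factor = (25.1/9.4)² = 2.6702² = 7.1300.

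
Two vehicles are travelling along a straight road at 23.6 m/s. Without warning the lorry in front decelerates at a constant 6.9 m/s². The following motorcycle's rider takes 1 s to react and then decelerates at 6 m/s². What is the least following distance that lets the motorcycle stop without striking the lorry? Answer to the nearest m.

Minimum gap ≈ 30 m

Leader travels v²/(2a_L) = 556.960 / 13.800 = 40.359 m before stopping.
Follower covers v·t_r = 23.6000 × 1 = 23.600 m while reacting, then v²/(2a_F) = 556.960 / 12.000 = 46.413 m while braking, for a total of 23.600 + 46.413 = 70.013 m.
Since a_F ≤ a_L and the follower starts braking later, the follower is never slower than the leader, so the closest approach is when both have stopped.
Minimum gap = 70.013 − 40.359 = 29.654 m.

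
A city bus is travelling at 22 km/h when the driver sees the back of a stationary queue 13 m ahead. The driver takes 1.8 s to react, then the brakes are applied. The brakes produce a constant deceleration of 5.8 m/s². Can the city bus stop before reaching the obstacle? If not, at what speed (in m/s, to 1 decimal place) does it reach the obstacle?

22 km/h ÷ 3.6 = 6.1111 m/s.
Reaction distance = 6.1111 × 1.8 = 11.000 m.
Braking distance needed to stop: v²/(2a) = 37.346 / 11.600 = 3.219 m, so total needed = 11.000 + 3.219 = 14.219 m > 13 m — it cannot stop.
Distance remaining when braking begins: 13 − 11.000 = 2.000 m.
v² = v₀² − 2a·d = 37.346 − 2 × 5.800 × 2.000 = 14.146 m²/s².
v = √14.146 = 3.761 m/s.

No — it strikes the obstacle at 3.8 m/s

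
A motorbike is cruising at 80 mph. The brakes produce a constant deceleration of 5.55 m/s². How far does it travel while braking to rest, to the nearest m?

Braking distance ≈ 115 m

80 mph × 0.44704 = 35.7632 m/s.
Braking distance = v²/(2a) = 35.7632² / (2 × 5.550) = 1279.006 / 11.100 = 115.226 m.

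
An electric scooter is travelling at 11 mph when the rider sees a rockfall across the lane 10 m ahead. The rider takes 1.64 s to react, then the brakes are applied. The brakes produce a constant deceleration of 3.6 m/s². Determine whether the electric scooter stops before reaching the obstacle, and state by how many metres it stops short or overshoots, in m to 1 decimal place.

No — it overshoots by 1.4 m

11 mph × 0.44704 = 4.9174 m/s.
Reaction distance = 4.9174 × 1.64 = 8.065 m.
Braking distance = v²/(2a) = 24.181 / 7.200 = 3.358 m.
Total stopping distance = 8.065 + 3.358 = 11.423 m, vs 10 m available — it cannot stop in time and overshoots by 11.423 − 10 = 1.423 m.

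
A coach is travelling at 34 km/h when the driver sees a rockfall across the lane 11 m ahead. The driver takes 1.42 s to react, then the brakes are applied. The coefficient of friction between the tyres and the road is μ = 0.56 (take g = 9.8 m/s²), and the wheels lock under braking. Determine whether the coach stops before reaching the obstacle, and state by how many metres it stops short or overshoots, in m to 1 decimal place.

34 km/h ÷ 3.6 = 9.4444 m/s.
a = μg = 0.56 × 9.8 = 5.488 m/s².
Reaction distance = 9.4444 × 1.42 = 13.411 m.
Braking distance = v²/(2a) = 89.197 / 10.976 = 8.127 m.
Total stopping distance = 13.411 + 8.127 = 21.538 m, vs 11 m available — it cannot stop in time and overshoots by 21.538 − 11 = 10.538 m.

No — it overshoots by 10.5 m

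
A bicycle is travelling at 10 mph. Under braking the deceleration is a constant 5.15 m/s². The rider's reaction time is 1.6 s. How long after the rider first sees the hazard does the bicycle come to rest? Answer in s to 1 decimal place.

10 mph × 0.44704 = 4.4704 m/s.
Braking time = v/a = 4.4704 / 5.150 = 0.868 s.
Total = 1.6 + 0.868 = 2.468 s.

Total time ≈ 2.5 s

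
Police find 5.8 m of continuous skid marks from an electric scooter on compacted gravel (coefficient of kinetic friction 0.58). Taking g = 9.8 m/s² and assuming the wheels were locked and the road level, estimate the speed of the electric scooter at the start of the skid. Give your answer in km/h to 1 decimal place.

Deceleration a = μg = 0.58 × 9.8 = 5.684 m/s².
v = √(2a·d) = √(2 × 5.684 × 5.8) = √65.934 = 8.1200 m/s.
= 8.1200 × 3.6 = 29.232 km/h.

Initial speed ≈ 29.2 km/h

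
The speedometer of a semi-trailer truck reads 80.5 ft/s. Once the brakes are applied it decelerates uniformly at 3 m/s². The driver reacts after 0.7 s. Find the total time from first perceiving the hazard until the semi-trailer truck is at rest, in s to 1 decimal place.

Total time ≈ 8.9 s

80.5 ft/s × 0.3048 = 24.5364 m/s.
Braking time = v/a = 24.5364 / 3.000 = 8.179 s.
Total = 0.7 + 8.179 = 8.879 s.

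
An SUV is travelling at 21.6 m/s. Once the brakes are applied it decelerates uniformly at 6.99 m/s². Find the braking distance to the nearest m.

Braking distance ≈ 33 m

Braking distance = v²/(2a) = 21.6000² / (2 × 6.990) = 466.560 / 13.980 = 33.373 m.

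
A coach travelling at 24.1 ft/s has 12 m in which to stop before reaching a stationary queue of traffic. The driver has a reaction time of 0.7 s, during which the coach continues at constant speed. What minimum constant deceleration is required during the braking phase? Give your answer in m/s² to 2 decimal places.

Required deceleration ≈ 3.93 m/s²

24.1 ft/s × 0.3048 = 7.3457 m/s.
Distance covered during reaction = 7.3457 × 0.7 = 5.142 m.
Distance available for braking: 12 − 5.142 = 6.858 m.
v² = 2a·d ⇒ a = v²/(2d) = 7.3457² / (2 × 6.858) = 53.959 / 13.716 = 3.9340 m/s².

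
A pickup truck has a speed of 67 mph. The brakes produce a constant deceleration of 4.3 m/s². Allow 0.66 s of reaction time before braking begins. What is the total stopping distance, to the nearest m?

67 mph × 0.44704 = 29.9517 m/s.
Reaction distance = v·t_r = 29.9517 × 0.66 = 19.768 m.
Braking distance = v²/(2a) = 29.9517² / (2 × 4.300) = 897.104 / 8.600 = 104.314 m.
Total = 19.768 + 104.314 = 124.082 m.

Total stopping distance ≈ 124 m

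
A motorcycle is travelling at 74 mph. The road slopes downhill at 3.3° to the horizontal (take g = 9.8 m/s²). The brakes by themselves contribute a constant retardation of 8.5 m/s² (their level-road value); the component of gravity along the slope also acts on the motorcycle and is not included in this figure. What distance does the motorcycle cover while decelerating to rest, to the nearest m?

Braking distance ≈ 69 m

74 mph × 0.44704 = 33.0810 m/s.
Gravity along the downhill slope reduces the braking deceleration: a_eff = 8.500 − 9.8·sin 3.3° = 8.500 − 0.564 = 7.936 m/s².
Braking distance = v²/(2a) = 33.0810² / (2 × 7.936) = 1094.353 / 15.872 = 68.949 m.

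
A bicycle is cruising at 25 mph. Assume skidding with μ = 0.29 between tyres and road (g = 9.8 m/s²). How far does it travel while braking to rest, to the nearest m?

Braking distance ≈ 22 m

25 mph × 0.44704 = 11.1760 m/s.
a = μg = 0.29 × 9.8 = 2.842 m/s².
Braking distance = v²/(2a) = 11.1760² / (2 × 2.842) = 124.903 / 5.684 = 21.974 m.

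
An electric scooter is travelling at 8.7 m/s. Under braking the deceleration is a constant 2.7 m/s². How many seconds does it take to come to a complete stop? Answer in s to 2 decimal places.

Braking time = v/a = 8.7000 / 2.700 = 3.222 s.

Braking time ≈ 3.22 s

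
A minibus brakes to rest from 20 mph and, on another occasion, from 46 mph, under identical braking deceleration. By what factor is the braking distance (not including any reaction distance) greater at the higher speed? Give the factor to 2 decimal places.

Braking distance d = v²/(2a), so with a fixed, d ∝ v².
Factor = (46/20)² = 2.3000² = 5.2900.

Factor ≈ 5.29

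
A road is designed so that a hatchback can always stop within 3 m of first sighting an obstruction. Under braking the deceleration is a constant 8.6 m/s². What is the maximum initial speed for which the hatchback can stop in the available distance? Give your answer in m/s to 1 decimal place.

Maximum speed ≈ 7.2 m/s

v²/(2a) = d ⇒ v = √(2 × 8.600 × 3) = √51.60 = 7.1833 m/s.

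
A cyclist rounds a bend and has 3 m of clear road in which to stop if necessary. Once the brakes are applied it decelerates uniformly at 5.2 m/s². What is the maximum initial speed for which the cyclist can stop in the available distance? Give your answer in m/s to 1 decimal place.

v²/(2a) = d ⇒ v = √(2 × 5.200 × 3) = √31.20 = 5.5857 m/s.

Maximum speed ≈ 5.6 m/s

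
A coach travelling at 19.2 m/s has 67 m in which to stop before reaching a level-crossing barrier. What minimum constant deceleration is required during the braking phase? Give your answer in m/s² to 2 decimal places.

v² = 2a·d ⇒ a = v²/(2d) = 19.2000² / (2 × 67.000) = 368.640 / 134.000 = 2.7510 m/s².

Required deceleration ≈ 2.75 m/s²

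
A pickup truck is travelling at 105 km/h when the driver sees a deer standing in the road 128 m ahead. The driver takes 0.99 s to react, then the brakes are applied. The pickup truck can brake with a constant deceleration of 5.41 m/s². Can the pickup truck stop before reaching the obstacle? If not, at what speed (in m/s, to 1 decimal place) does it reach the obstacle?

Yes — it stops about 20.5 m short of the obstacle, so it never reaches it

105 km/h ÷ 3.6 = 29.1667 m/s.
Reaction distance = 29.1667 × 0.99 = 28.875 m.
Braking distance = v²/(2a) = 850.696 / 10.820 = 78.623 m.
Total stopping distance = 28.875 + 78.623 = 107.498 m, vs 128 m available — it stops with 128 − 107.498 = 20.502 m to spare.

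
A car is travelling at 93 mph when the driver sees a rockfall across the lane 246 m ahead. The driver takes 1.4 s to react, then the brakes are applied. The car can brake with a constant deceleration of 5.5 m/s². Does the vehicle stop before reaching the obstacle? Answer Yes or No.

93 mph × 0.44704 = 41.5747 m/s.
Reaction distance = 41.5747 × 1.4 = 58.205 m.
Braking distance = v²/(2a) = 1728.456 / 11.000 = 157.132 m.
Total stopping distance = 58.205 + 157.132 = 215.337 m, vs 246 m available — it stops with 246 − 215.337 = 30.663 m to spare.

Yes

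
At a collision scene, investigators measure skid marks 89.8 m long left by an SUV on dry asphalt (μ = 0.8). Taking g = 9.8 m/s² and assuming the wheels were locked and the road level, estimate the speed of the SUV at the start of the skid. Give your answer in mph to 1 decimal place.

Initial speed ≈ 83.9 mph

Deceleration a = μg = 0.8 × 9.8 = 7.840 m/s².
v = √(2a·d) = √(2 × 7.840 × 89.8) = √1408.064 = 37.5242 m/s.
= 37.5242 ÷ 0.44704 = 83.939 mph.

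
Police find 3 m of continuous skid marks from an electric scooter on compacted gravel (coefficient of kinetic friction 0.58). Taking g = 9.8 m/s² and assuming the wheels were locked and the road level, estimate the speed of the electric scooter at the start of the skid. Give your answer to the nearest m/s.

Deceleration a = μg = 0.58 × 9.8 = 5.684 m/s².
v = √(2a·d) = √(2 × 5.684 × 3) = √34.104 = 5.8399 m/s.

Initial speed ≈ 6 m/s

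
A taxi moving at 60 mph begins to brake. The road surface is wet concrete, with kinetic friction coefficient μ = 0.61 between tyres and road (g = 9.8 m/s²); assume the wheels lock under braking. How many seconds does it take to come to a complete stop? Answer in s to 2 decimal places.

60 mph × 0.44704 = 26.8224 m/s.
a = μg = 0.61 × 9.8 = 5.978 m/s².
Braking time = v/a = 26.8224 / 5.978 = 4.487 s.

Braking time ≈ 4.49 s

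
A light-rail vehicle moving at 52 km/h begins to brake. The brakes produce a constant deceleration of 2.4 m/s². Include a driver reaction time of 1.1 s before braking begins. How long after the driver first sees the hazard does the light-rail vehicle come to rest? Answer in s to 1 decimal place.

Total time ≈ 7.1 s

52 km/h ÷ 3.6 = 14.4444 m/s.
Braking time = v/a = 14.4444 / 2.400 = 6.019 s.
Total = 1.1 + 6.019 = 7.119 s.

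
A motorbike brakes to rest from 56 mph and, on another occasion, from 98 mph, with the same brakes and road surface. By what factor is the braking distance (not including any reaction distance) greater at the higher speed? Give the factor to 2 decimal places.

Factor ≈ 3.06

Braking distance d = v²/(2a), so with a fixed, d ∝ v².
Factor = (98/56)² = 1.7500² = 3.0625.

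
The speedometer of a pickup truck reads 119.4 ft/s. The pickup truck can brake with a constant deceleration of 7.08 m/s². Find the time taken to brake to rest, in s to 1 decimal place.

119.4 ft/s × 0.3048 = 36.3931 m/s.
Braking time = v/a = 36.3931 / 7.080 = 5.140 s.

Braking time ≈ 5.1 s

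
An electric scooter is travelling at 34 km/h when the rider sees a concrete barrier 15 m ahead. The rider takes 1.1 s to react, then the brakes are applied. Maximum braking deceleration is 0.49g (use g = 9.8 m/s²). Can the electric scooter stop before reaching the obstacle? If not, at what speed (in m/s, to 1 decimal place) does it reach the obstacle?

No — it strikes the obstacle at 6.7 m/s

34 km/h ÷ 3.6 = 9.4444 m/s.
a = 0.49 × 9.8 = 4.802 m/s².
Reaction distance = 9.4444 × 1.1 = 10.389 m.
Braking distance needed to stop: v²/(2a) = 89.197 / 9.604 = 9.287 m, so total needed = 10.389 + 9.287 = 19.676 m > 15 m — it cannot stop.
Distance remaining when braking begins: 15 − 10.389 = 4.611 m.
v² = v₀² − 2a·d = 89.197 − 2 × 4.802 × 4.611 = 44.913 m²/s².
v = √44.913 = 6.702 m/s.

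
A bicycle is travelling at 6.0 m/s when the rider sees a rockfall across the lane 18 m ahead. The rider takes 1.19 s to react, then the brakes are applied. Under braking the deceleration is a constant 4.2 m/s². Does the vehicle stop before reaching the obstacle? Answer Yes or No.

Yes

Reaction distance = 6.0000 × 1.19 = 7.140 m.
Braking distance = v²/(2a) = 36.000 / 8.400 = 4.286 m.
Total stopping distance = 7.140 + 4.286 = 11.426 m, vs 18 m available — it stops with 18 − 11.426 = 6.574 m to spare.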